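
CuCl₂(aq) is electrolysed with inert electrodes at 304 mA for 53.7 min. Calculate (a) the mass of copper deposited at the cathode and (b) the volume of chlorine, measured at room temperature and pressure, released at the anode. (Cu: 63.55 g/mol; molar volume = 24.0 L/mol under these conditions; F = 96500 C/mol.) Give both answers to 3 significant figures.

0.323 g Cu; 0.122 L Cl₂

Q = 0.304 × 3222 = 979.5 C; n(e⁻) = 979.5 / 96500 = 0.01015 mol
Cathode: Cu²⁺ + 2e⁻ → Cu → n(Cu) = 0.01015/2 = 0.005075 mol → 0.323 g
Anode: 2Cl⁻ → Cl₂ + 2e⁻ → n(Cl₂) = 0.01015/2 = 0.005075 mol → 0.122 L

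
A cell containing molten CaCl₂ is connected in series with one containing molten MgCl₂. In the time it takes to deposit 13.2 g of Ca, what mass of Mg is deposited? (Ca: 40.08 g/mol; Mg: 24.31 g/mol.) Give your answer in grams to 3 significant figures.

8.01 g

n(Ca) = 13.2 / 40.08 = 0.3293 mol
Ca²⁺ + 2e⁻ → Ca, so n(e⁻) = 2 × 0.3293 = 0.6586 mol
Since the cells are in series, n(e⁻) in the Mg cell is also 0.6586 mol.
Mg²⁺ + 2e⁻ → Mg, so n(Mg) = 0.6586 / 2 = 0.3293 mol
m(Mg) = 0.3293 × 24.31 = 8.01 g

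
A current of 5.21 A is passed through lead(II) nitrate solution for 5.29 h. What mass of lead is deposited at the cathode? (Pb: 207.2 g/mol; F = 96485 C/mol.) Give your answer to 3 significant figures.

Q = 5.21 A × 19044 s = 99220 C
n(e⁻) = 99220 / 96485 = 1.028 mol
Pb²⁺ + 2e⁻ → Pb, so n(Pb) = 1.028 / 2 = 0.5140 mol
m = 0.5140 × 207.2 = 107 g

107 g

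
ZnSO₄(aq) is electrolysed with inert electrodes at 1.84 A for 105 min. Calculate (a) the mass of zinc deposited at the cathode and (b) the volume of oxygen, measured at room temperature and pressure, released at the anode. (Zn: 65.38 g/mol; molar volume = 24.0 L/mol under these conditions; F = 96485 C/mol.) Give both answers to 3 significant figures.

Q = 1.84 × 6300 = 11590 C; n(e⁻) = 11590 / 96485 = 0.1201 mol
Cathode: Zn²⁺ + 2e⁻ → Zn → n(Zn) = 0.1201/2 = 0.06005 mol → 3.93 g
Anode: 2H₂O → O₂ + 4H⁺ + 4e⁻ → n(O₂) = 0.1201/4 = 0.03003 mol → 0.721 L

3.93 g Zn; 0.721 L O₂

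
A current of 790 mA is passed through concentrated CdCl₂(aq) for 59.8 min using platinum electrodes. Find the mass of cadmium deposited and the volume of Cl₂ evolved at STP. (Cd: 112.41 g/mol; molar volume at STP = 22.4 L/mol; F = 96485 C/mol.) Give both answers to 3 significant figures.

Q = 0.790 × 3588 = 2835 C; n(e⁻) = 2835 / 96485 = 0.02938 mol
Cathode: Cd²⁺ + 2e⁻ → Cd → n(Cd) = 0.02938/2 = 0.01469 mol → 1.65 g
Anode: 2Cl⁻ → Cl₂ + 2e⁻ → n(Cl₂) = 0.02938/2 = 0.01469 mol → 0.329 L

1.65 g Cd; 0.329 L Cl₂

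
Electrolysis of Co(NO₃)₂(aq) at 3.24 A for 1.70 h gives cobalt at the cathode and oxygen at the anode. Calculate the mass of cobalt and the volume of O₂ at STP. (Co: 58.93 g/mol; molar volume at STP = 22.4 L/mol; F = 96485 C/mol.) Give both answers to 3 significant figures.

6.06 g Co; 1.15 L O₂

Q = 3.24 × 6120 = 19830 C; n(e⁻) = 19830 / 96485 = 0.2055 mol
Cathode: Co²⁺ + 2e⁻ → Co → n(Co) = 0.2055/2 = 0.1028 mol → 6.06 g
Anode: 2H₂O → O₂ + 4H⁺ + 4e⁻ → n(O₂) = 0.2055/4 = 0.05138 mol → 1.15 L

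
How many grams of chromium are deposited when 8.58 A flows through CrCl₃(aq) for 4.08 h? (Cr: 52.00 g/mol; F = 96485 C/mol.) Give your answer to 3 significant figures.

Charge passed = 8.58 × 14688 = 1.260×10^5 C
n(e⁻) = 1.260×10^5 / 96485 = 1.306 mol
Cr³⁺ + 3e⁻ → Cr, so n(Cr) = 1.306 / 3 = 0.4353 mol
m = 0.4353 × 52.00 = 22.6 g

22.6 g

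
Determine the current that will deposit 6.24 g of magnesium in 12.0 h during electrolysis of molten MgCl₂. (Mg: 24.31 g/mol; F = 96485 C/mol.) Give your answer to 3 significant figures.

n(Mg) = 6.24 / 24.31 = 0.2567 mol
Mg²⁺ + 2e⁻ → Mg, so n(e⁻) = 2 × 0.2567 = 0.5134 mol
Q = 0.5134 × 96485 = 49540 C
I = Q / t = 49540 / 43200 s = 1.15 A

1.15 A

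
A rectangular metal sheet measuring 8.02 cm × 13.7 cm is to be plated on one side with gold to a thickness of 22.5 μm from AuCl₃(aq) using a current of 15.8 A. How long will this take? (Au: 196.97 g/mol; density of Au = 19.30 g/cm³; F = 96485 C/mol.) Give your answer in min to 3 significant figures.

7.40 min

Plated area = 8.02 × 13.7 = 109.9 cm²
Volume = 109.9 × 22.5×10⁻⁴ cm = 0.2473 cm³
m(Au) = 0.2473 × 19.30 = 4.773 g
n(Au) = 4.773 / 196.97 = 0.02423 mol; n(e⁻) = 3 × 0.02423 = 0.07269 mol
Q = 0.07269 × 96485 = 7013 C
t = 7013 / 15.8 = 443.9 s = 7.40 min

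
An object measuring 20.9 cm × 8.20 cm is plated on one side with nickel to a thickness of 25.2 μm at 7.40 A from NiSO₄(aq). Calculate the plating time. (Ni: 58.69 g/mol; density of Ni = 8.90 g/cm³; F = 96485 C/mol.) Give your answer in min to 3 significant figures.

Plated area = 20.9 × 8.20 = 171.4 cm²
Volume = 171.4 × 25.2×10⁻⁴ cm = 0.4319 cm³
m(Ni) = 0.4319 × 8.90 = 3.844 g
n(Ni) = 3.844 / 58.69 = 0.06550 mol; n(e⁻) = 2 × 0.06550 = 0.1310 mol
Q = 0.1310 × 96485 = 12640 C
t = 12640 / 7.40 = 1708 s = 28.5 min

28.5 min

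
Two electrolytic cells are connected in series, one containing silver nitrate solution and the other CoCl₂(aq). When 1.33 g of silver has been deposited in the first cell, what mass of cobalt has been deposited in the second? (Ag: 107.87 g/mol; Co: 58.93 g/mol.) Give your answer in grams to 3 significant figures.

n(Ag) = 1.33 / 107.87 = 0.01233 mol
Ag⁺ + e⁻ → Ag, so n(e⁻) = 0.01233 mol
Since the cells are in series, n(e⁻) in the Co cell is also 0.01233 mol.
Co²⁺ + 2e⁻ → Co, so n(Co) = 0.01233 / 2 = 0.006165 mol
m(Co) = 0.006165 × 58.93 = 0.363 g

0.363 g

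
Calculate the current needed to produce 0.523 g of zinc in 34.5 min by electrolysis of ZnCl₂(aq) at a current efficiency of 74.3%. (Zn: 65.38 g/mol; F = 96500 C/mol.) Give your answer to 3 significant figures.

n(Zn) = 0.523 / 65.38 = 0.007999 mol
Zn²⁺ + 2e⁻ → Zn, so n(e⁻) = 2 × 0.007999 = 0.01600 mol
Q = 0.01600 × 96500 / 0.743 = 2078 C
I = Q / t = 2078 / 2070 s = 1.00 A

1.00 A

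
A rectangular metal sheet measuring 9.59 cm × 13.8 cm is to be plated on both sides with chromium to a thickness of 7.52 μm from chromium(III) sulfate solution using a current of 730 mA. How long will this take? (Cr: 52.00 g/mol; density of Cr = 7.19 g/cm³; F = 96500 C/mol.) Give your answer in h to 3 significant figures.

3.03 h

Plated area = 2 × 9.59 × 13.8 = 264.7 cm²
Volume = 264.7 × 7.52×10⁻⁴ cm = 0.1991 cm³
m(Cr) = 0.1991 × 7.19 = 1.432 g
n(Cr) = 1.432 / 52.00 = 0.02754 mol; n(e⁻) = 3 × 0.02754 = 0.08262 mol
Q = 0.08262 × 96500 = 7973 C
t = 7973 / 0.730 = 10920 s = 3.03 h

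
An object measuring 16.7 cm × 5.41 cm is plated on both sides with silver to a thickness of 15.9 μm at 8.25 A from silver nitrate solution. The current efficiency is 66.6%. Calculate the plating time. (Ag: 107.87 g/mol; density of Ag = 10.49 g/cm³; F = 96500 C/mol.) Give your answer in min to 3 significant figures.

8.18 min

Plated area = 2 × 16.7 × 5.41 = 180.7 cm²
Volume = 180.7 × 15.9×10⁻⁴ cm = 0.2873 cm³
m(Ag) = 0.2873 × 10.49 = 3.014 g
n(Ag) = 3.014 / 107.87 = 0.02794 mol; n(e⁻) = 0.02794 mol
Q = 0.02794 × 96500 / 0.666 = 4048 C
t = 4048 / 8.25 = 490.7 s = 8.18 min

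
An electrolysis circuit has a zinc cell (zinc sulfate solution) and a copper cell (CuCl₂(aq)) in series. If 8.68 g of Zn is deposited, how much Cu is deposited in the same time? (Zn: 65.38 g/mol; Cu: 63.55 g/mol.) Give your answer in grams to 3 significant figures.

8.44 g

n(Zn) = 8.68 / 65.38 = 0.1328 mol
Zn²⁺ + 2e⁻ → Zn, so n(e⁻) = 2 × 0.1328 = 0.2656 mol
Since the cells are in series, n(e⁻) in the Cu cell is also 0.2656 mol.
Cu²⁺ + 2e⁻ → Cu, so n(Cu) = 0.2656 / 2 = 0.1328 mol
m(Cu) = 0.1328 × 63.55 = 8.44 g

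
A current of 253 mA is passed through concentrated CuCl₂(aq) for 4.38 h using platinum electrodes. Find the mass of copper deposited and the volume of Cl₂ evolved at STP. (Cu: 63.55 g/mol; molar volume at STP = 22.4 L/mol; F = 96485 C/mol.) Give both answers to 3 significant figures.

1.31 g Cu; 0.463 L Cl₂

Q = 0.253 × 15768 = 3989 C; n(e⁻) = 3989 / 96485 = 0.04134 mol
Cathode: Cu²⁺ + 2e⁻ → Cu → n(Cu) = 0.04134/2 = 0.02067 mol → 1.31 g
Anode: 2Cl⁻ → Cl₂ + 2e⁻ → n(Cl₂) = 0.04134/2 = 0.02067 mol → 0.463 L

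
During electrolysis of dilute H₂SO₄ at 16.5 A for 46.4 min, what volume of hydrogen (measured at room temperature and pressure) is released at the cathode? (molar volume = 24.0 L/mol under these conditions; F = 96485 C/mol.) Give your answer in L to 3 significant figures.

5.71 L

Q = It = 16.5 × 2784 = 45940 C
Moles of electrons = 45940 / 96485 = 0.4761 mol
2H⁺ + 2e⁻ → H₂, so n(H₂) = 0.4761 / 2 = 0.2381 mol
V = 0.2381 × 24.0 = 5.714 L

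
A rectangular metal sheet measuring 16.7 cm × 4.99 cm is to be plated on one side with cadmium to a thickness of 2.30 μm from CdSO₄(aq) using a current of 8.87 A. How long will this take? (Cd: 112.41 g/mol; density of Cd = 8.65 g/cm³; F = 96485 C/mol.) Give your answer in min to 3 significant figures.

0.535 min

Plated area = 16.7 × 4.99 = 83.33 cm²
Volume = 83.33 × 2.30×10⁻⁴ cm = 0.01917 cm³
m(Cd) = 0.01917 × 8.65 = 0.1658 g
n(Cd) = 0.1658 / 112.41 = 0.001475 mol; n(e⁻) = 2 × 0.001475 = 0.002950 mol
Q = 0.002950 × 96485 = 284.6 C
t = 284.6 / 8.87 = 32.09 s = 0.535 min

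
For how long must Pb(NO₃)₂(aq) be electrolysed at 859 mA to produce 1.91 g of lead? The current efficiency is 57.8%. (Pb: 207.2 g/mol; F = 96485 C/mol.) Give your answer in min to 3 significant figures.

n(Pb) = 1.91 / 207.2 = 0.009218 mol
Pb²⁺ + 2e⁻ → Pb, so n(e⁻) = 2 × 0.009218 = 0.01844 mol
Q = 0.01844 × 96485 / 0.578 = 3078 C
t = Q / I = 3078 / 0.859 = 3583 s = 59.7 min

59.7 min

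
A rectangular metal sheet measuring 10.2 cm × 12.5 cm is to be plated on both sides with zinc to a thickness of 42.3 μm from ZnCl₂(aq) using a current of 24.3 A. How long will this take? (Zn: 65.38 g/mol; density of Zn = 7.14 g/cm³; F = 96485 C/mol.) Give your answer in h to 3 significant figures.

0.260 h

Plated area = 2 × 10.2 × 12.5 = 255.0 cm²
Volume = 255.0 × 42.3×10⁻⁴ cm = 1.079 cm³
m(Zn) = 1.079 × 7.14 = 7.704 g
n(Zn) = 7.704 / 65.38 = 0.1178 mol; n(e⁻) = 2 × 0.1178 = 0.2356 mol
Q = 0.2356 × 96485 = 22730 C
t = 22730 / 24.3 = 935.4 s = 0.260 h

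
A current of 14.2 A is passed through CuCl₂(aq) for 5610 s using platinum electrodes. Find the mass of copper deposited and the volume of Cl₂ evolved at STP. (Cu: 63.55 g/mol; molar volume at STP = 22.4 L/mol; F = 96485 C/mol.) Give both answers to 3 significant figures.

Q = 14.2 × 5610 = 79660 C; n(e⁻) = 79660 / 96485 = 0.8256 mol
Cathode: Cu²⁺ + 2e⁻ → Cu → n(Cu) = 0.8256/2 = 0.4128 mol → 26.2 g
Anode: 2Cl⁻ → Cl₂ + 2e⁻ → n(Cl₂) = 0.8256/2 = 0.4128 mol → 9.25 L

26.2 g Cu; 9.25 L Cl₂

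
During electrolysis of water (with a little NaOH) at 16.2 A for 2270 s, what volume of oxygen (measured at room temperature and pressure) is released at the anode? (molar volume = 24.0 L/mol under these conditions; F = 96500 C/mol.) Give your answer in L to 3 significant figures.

Charge passed = 16.2 × 2270 = 36770 C
n(e⁻) = Q/F = 36770/96500 = 0.3810 mol
2H₂O → O₂ + 4H⁺ + 4e⁻, so n(O₂) = 0.3810 / 4 = 0.09525 mol
V = 0.09525 × 24.0 = 2.286 L

2.29 L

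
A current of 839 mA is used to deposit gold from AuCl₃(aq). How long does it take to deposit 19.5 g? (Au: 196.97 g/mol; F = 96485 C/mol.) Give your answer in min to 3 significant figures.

n(Au) = 19.5 / 196.97 = 0.09900 mol
Au³⁺ + 3e⁻ → Au, so n(e⁻) = 3 × 0.09900 = 0.2970 mol
Q = 0.2970 × 96485 = 28660 C
t = Q / I = 28660 / 0.839 = 34160 s = 569 min

569 min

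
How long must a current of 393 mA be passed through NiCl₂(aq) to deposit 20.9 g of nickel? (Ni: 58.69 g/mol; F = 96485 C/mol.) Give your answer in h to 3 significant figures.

48.6 h

n(Ni) = 20.9 / 58.69 = 0.3561 mol
Ni²⁺ + 2e⁻ → Ni, so n(e⁻) = 2 × 0.3561 = 0.7122 mol
Q = 0.7122 × 96485 = 68720 C
t = Q / I = 68720 / 0.393 = 1.749×10^5 s = 48.6 h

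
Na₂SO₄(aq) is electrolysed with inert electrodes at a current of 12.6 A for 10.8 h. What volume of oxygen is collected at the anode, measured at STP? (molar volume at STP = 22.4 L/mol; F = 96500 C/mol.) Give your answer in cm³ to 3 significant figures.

Q = 12.6 A × 38880 s = 4.899×10^5 C
Moles of electrons = 4.899×10^5 / 96500 = 5.077 mol
2H₂O → O₂ + 4H⁺ + 4e⁻, so n(O₂) = 5.077 / 4 = 1.269 mol
V = 1.269 × 22.4 = 28.43 L
= 28400 cm³

28400 cm³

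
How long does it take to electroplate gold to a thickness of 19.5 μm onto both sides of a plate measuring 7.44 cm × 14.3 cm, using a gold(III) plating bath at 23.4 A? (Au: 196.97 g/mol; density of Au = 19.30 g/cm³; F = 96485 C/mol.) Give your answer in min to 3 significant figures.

8.38 min

Plated area = 2 × 7.44 × 14.3 = 212.8 cm²
Volume = 212.8 × 19.5×10⁻⁴ cm = 0.4150 cm³
m(Au) = 0.4150 × 19.30 = 8.010 g
n(Au) = 8.010 / 196.97 = 0.04067 mol; n(e⁻) = 3 × 0.04067 = 0.1220 mol
Q = 0.1220 × 96485 = 11770 C
t = 11770 / 23.4 = 503.0 s = 8.38 min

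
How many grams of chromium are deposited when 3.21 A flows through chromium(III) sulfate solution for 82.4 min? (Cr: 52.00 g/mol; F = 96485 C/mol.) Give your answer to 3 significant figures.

Q = It = 3.21 × 4944 = 15870 C
Moles of electrons = 15870 / 96485 = 0.1645 mol
Cr³⁺ + 3e⁻ → Cr, so n(Cr) = 0.1645 / 3 = 0.05483 mol
m = 0.05483 × 52.00 = 2.85 g

2.85 g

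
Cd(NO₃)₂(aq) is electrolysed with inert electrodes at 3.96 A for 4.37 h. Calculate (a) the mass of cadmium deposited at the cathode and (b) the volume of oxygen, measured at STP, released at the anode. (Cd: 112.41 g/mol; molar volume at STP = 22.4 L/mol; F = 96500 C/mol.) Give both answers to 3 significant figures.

Q = 3.96 × 15732 = 62300 C; n(e⁻) = 62300 / 96500 = 0.6456 mol
Cathode: Cd²⁺ + 2e⁻ → Cd → n(Cd) = 0.6456/2 = 0.3228 mol → 36.3 g
Anode: 2H₂O → O₂ + 4H⁺ + 4e⁻ → n(O₂) = 0.6456/4 = 0.1614 mol → 3.62 L

36.3 g Cd; 3.62 L O₂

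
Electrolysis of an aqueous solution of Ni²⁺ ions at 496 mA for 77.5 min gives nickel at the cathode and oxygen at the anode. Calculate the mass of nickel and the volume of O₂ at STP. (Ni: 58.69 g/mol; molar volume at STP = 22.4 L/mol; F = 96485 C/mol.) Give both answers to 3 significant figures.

Q = 0.496 × 4650 = 2306 C; n(e⁻) = 2306 / 96485 = 0.02390 mol
Cathode: Ni²⁺ + 2e⁻ → Ni → n(Ni) = 0.02390/2 = 0.01195 mol → 0.701 g
Anode: 2H₂O → O₂ + 4H⁺ + 4e⁻ → n(O₂) = 0.02390/4 = 0.005975 mol → 0.134 L

0.701 g Ni; 0.134 L O₂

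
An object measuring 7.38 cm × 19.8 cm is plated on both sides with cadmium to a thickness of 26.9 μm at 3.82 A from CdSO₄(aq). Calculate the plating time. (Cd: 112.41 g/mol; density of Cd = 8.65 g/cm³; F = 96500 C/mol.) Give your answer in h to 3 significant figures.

0.849 h

Plated area = 2 × 7.38 × 19.8 = 292.2 cm²
Volume = 292.2 × 26.9×10⁻⁴ cm = 0.7860 cm³
m(Cd) = 0.7860 × 8.65 = 6.799 g
n(Cd) = 6.799 / 112.41 = 0.06048 mol; n(e⁻) = 2 × 0.06048 = 0.1210 mol
Q = 0.1210 × 96500 = 11680 C
t = 11680 / 3.82 = 3058 s = 0.849 h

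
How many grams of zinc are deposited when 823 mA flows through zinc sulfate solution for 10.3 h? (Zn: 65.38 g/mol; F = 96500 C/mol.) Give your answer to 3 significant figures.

10.3 g

Q = It = 0.823 × 37080 = 30520 C
n(e⁻) = 30520 / 96500 = 0.3163 mol
Zn²⁺ + 2e⁻ → Zn, so n(Zn) = 0.3163 / 2 = 0.1582 mol
m = 0.1582 × 65.38 = 10.3 g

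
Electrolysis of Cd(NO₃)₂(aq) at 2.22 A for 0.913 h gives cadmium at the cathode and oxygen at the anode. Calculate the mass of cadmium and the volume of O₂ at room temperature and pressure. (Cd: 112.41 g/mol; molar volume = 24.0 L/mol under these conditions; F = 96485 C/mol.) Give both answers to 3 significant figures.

4.25 g Cd; 0.454 L O₂

Q = 2.22 × 3286.8 = 7297 C; n(e⁻) = 7297 / 96485 = 0.07563 mol
Cathode: Cd²⁺ + 2e⁻ → Cd → n(Cd) = 0.07563/2 = 0.03782 mol → 4.25 g
Anode: 2H₂O → O₂ + 4H⁺ + 4e⁻ → n(O₂) = 0.07563/4 = 0.01891 mol → 0.454 L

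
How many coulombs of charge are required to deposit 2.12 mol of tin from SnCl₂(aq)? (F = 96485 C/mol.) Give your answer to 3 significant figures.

Sn²⁺ + 2e⁻ → Sn, so n(e⁻) = 2 × 2.12 = 4.240 mol
Q = 4.240 × 96485 = 4.091×10^5 C

4.09×10^5 C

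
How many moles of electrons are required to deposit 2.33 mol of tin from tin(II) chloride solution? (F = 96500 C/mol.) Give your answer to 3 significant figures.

4.66 mol

Sn²⁺ + 2e⁻ → Sn, so n(e⁻) = 2 × 2.33 = 4.660 mol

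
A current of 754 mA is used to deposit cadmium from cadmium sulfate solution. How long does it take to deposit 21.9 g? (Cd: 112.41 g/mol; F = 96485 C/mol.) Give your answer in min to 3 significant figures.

831 min

n(Cd) = 21.9 / 112.41 = 0.1948 mol
Cd²⁺ + 2e⁻ → Cd, so n(e⁻) = 2 × 0.1948 = 0.3896 mol
Q = 0.3896 × 96485 = 37590 C
t = Q / I = 37590 / 0.754 = 49850 s = 831 min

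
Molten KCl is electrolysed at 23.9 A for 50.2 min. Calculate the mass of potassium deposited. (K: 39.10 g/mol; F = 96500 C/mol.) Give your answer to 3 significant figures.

Q = 23.9 A × 3012 s = 71990 C
Moles of electrons = 71990 / 96500 = 0.7460 mol
K⁺ + e⁻ → K, so n(K) = 0.7460 mol
m = 0.7460 × 39.10 = 29.2 g

29.2 g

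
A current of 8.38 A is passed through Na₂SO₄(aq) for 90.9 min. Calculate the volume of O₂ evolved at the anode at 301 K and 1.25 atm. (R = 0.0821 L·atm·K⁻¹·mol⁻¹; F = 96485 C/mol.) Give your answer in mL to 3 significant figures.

Q = It = 8.38 × 5454 = 45700 C
n(e⁻) = Q/F = 45700/96485 = 0.4736 mol
2H₂O → O₂ + 4H⁺ + 4e⁻, so n(O₂) = 0.4736 / 4 = 0.1184 mol
V = nRT/P = 0.1184 × 0.0821 × 301 / 1.25 = 2.341 L
= 2340 mL

2340 mL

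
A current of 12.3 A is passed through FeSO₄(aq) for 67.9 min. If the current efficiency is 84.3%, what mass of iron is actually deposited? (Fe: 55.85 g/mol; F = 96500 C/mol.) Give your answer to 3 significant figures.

Q = 12.3 × 4074 = 50110 C
n(e⁻) = 50110 / 96500 = 0.5193 mol
Fe²⁺ + 2e⁻ → Fe, so theoretical m(Fe) = 0.2597 × 55.85 = 14.50 g
Actual mass = 84.3% × 14.50 = 12.2 g

12.2 g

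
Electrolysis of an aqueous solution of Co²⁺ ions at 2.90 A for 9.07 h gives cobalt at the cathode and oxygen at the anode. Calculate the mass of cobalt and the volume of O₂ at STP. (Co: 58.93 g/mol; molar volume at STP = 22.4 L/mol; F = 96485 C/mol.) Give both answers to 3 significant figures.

28.9 g Co; 5.50 L O₂

Q = 2.90 × 32652 = 94690 C; n(e⁻) = 94690 / 96485 = 0.9814 mol
Cathode: Co²⁺ + 2e⁻ → Co → n(Co) = 0.9814/2 = 0.4907 mol → 28.9 g
Anode: 2H₂O → O₂ + 4H⁺ + 4e⁻ → n(O₂) = 0.9814/4 = 0.2454 mol → 5.50 L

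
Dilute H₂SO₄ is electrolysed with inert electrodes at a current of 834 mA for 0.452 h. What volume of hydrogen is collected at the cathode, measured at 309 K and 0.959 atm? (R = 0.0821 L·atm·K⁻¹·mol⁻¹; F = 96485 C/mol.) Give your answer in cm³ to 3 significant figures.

Q = 0.834 A × 1627.2 s = 1357 C
n(e⁻) = 1357 / 96485 = 0.01406 mol
2H⁺ + 2e⁻ → H₂, so n(H₂) = 0.01406 / 2 = 0.007030 mol
V = nRT/P = 0.007030 × 0.0821 × 309 / 0.959 = 0.1860 L
= 186 cm³

186 cm³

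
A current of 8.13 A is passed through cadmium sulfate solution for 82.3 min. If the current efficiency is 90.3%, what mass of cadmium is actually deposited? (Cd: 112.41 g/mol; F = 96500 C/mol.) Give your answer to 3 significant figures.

21.1 g

Q = 8.13 × 4938 = 40150 C
n(e⁻) = 40150 / 96500 = 0.4161 mol
Cd²⁺ + 2e⁻ → Cd, so theoretical m(Cd) = 0.2081 × 112.41 = 23.39 g
Actual mass = 90.3% × 23.39 = 21.1 g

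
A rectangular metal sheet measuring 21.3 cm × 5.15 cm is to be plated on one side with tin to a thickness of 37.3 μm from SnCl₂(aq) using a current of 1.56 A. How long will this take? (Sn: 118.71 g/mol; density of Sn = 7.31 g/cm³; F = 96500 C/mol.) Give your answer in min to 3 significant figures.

52.0 min

Plated area = 21.3 × 5.15 = 109.7 cm²
Volume = 109.7 × 37.3×10⁻⁴ cm = 0.4092 cm³
m(Sn) = 0.4092 × 7.31 = 2.991 g
n(Sn) = 2.991 / 118.71 = 0.02520 mol; n(e⁻) = 2 × 0.02520 = 0.05040 mol
Q = 0.05040 × 96500 = 4864 C
t = 4864 / 1.56 = 3118 s = 52.0 min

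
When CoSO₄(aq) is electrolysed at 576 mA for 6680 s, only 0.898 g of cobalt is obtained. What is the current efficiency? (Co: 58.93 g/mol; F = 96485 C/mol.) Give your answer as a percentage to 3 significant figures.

76.4%

Q = 0.576 × 6680 = 3848 C
n(e⁻) = 3848 / 96485 = 0.03988 mol
Co²⁺ + 2e⁻ → Co, so theoretical n(Co) = 0.01994 mol → 1.175 g
Efficiency = 0.898 / 1.175 = 0.7643 = 76.4%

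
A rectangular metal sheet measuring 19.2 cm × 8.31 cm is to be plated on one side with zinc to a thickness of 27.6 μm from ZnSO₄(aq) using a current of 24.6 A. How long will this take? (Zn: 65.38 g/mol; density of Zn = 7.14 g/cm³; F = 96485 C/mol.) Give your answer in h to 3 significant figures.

Plated area = 19.2 × 8.31 = 159.6 cm²
Volume = 159.6 × 27.6×10⁻⁴ cm = 0.4405 cm³
m(Zn) = 0.4405 × 7.14 = 3.145 g
n(Zn) = 3.145 / 65.38 = 0.04810 mol; n(e⁻) = 2 × 0.04810 = 0.09620 mol
Q = 0.09620 × 96485 = 9282 C
t = 9282 / 24.6 = 377.3 s = 0.105 h

0.105 h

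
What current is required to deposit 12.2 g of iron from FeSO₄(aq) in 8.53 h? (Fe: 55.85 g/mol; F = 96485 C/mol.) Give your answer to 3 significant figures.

1.37 A

n(Fe) = 12.2 / 55.85 = 0.2184 mol
Fe²⁺ + 2e⁻ → Fe, so n(e⁻) = 2 × 0.2184 = 0.4368 mol
Q = 0.4368 × 96485 = 42140 C
I = Q / t = 42140 / 30708 s = 1.37 A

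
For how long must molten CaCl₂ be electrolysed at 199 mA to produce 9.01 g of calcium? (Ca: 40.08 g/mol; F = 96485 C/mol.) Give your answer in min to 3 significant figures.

3630 min

n(Ca) = 9.01 / 40.08 = 0.2248 mol
Ca²⁺ + 2e⁻ → Ca, so n(e⁻) = 2 × 0.2248 = 0.4496 mol
Q = 0.4496 × 96485 = 43380 C
t = Q / I = 43380 / 0.199 = 2.180×10^5 s = 3630 min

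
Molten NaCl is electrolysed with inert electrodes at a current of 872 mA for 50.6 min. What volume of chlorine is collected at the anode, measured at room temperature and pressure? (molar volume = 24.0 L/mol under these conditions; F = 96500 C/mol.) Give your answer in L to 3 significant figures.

Charge passed = 0.872 × 3036 = 2647 C
n(e⁻) = 2647 / 96500 = 0.02743 mol
2Cl⁻ → Cl₂ + 2e⁻, so n(Cl₂) = 0.02743 / 2 = 0.01372 mol
V = 0.01372 × 24.0 = 0.3293 L

0.329 L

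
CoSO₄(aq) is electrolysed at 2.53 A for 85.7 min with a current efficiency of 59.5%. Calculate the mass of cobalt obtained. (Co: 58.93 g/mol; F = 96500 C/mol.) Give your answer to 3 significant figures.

2.36 g

Q = 2.53 × 5142 = 13010 C
n(e⁻) = 13010 / 96500 = 0.1348 mol
Co²⁺ + 2e⁻ → Co, so theoretical m(Co) = 0.06740 × 58.93 = 3.972 g
Actual mass = 59.5% × 3.972 = 2.36 g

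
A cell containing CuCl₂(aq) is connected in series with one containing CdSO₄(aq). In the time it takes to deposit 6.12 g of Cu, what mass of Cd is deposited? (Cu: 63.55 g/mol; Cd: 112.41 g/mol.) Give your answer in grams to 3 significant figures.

n(Cu) = 6.12 / 63.55 = 0.09630 mol
Cu²⁺ + 2e⁻ → Cu, so n(e⁻) = 2 × 0.09630 = 0.1926 mol
In series, the same 0.1926 mol of electrons flows through the second cell.
Cd²⁺ + 2e⁻ → Cd, so n(Cd) = 0.1926 / 2 = 0.09630 mol
m(Cd) = 0.09630 × 112.41 = 10.8 g

10.8 g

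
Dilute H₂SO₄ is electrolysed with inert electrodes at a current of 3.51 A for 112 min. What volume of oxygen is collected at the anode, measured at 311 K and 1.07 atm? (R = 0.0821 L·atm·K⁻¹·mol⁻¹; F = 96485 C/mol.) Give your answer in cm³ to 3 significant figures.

1460 cm³

Q = It = 3.51 × 6720 = 23590 C
n(e⁻) = 23590 / 96485 = 0.2445 mol
2H₂O → O₂ + 4H⁺ + 4e⁻, so n(O₂) = 0.2445 / 4 = 0.06113 mol
V = nRT/P = 0.06113 × 0.0821 × 311 / 1.07 = 1.459 L
= 1460 cm³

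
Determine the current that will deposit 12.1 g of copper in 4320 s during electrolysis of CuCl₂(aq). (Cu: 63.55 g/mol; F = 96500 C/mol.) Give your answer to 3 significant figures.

8.51 A

n(Cu) = 12.1 / 63.55 = 0.1904 mol
Cu²⁺ + 2e⁻ → Cu, so n(e⁻) = 2 × 0.1904 = 0.3808 mol
Q = 0.3808 × 96500 = 36750 C
I = Q / t = 36750 / 4320 s = 8.51 A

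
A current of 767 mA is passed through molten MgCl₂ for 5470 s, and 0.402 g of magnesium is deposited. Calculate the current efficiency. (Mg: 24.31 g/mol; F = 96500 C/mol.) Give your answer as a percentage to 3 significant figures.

76.1%

Q = 0.767 × 5470 = 4195 C
n(e⁻) = 4195 / 96500 = 0.04347 mol
Mg²⁺ + 2e⁻ → Mg, so theoretical n(Mg) = 0.02174 mol → 0.5285 g
Efficiency = 0.402 / 0.5285 = 0.7606 = 76.1%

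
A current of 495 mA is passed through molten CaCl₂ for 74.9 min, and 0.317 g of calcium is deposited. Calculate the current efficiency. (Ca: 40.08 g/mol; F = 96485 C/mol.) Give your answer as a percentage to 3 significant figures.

Q = 0.495 × 4494 = 2225 C
n(e⁻) = 2225 / 96485 = 0.02306 mol
Ca²⁺ + 2e⁻ → Ca, so theoretical n(Ca) = 0.01153 mol → 0.4621 g
Efficiency = 0.317 / 0.4621 = 0.6860 = 68.6%

68.6%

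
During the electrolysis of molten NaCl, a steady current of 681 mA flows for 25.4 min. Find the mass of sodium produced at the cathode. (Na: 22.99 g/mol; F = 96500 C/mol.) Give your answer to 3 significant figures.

Q = 0.681 A × 1524 s = 1038 C
n(e⁻) = 1038 / 96500 = 0.01076 mol
Na⁺ + e⁻ → Na, so n(Na) = 0.01076 mol
m = 0.01076 × 22.99 = 0.247 g

0.247 g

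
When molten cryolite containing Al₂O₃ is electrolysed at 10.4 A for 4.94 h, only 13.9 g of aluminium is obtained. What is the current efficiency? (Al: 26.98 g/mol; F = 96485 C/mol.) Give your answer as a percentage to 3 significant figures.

80.6%

Q = 10.4 × 17784 = 1.850×10^5 C
n(e⁻) = 1.850×10^5 / 96485 = 1.917 mol
Al³⁺ + 3e⁻ → Al, so theoretical n(Al) = 0.6390 mol → 17.24 g
Efficiency = 13.9 / 17.24 = 0.8063 = 80.6%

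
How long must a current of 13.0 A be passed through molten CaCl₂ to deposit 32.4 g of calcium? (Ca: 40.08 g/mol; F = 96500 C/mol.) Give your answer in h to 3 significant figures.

n(Ca) = 32.4 / 40.08 = 0.8084 mol
Ca²⁺ + 2e⁻ → Ca, so n(e⁻) = 2 × 0.8084 = 1.617 mol
Q = 1.617 × 96500 = 1.560×10^5 C
t = Q / I = 1.560×10^5 / 13.0 = 12000 s = 3.33 h

3.33 h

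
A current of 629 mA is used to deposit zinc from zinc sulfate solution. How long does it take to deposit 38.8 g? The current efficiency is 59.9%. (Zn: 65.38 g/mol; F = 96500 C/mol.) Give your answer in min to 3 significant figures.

5070 min

n(Zn) = 38.8 / 65.38 = 0.5935 mol
Zn²⁺ + 2e⁻ → Zn, so n(e⁻) = 2 × 0.5935 = 1.187 mol
Q = 1.187 × 96500 / 0.599 = 1.912×10^5 C
t = Q / I = 1.912×10^5 / 0.629 = 3.040×10^5 s = 5070 min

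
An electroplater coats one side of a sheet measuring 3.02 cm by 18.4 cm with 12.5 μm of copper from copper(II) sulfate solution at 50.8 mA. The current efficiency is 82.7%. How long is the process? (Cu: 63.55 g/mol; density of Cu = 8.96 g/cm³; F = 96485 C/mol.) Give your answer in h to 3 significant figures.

Plated area = 3.02 × 18.4 = 55.57 cm²
Volume = 55.57 × 12.5×10⁻⁴ cm = 0.06946 cm³
m(Cu) = 0.06946 × 8.96 = 0.6224 g
n(Cu) = 0.6224 / 63.55 = 0.009794 mol; n(e⁻) = 2 × 0.009794 = 0.01959 mol
Q = 0.01959 × 96485 / 0.827 = 2286 C
t = 2286 / 0.0508 = 45000 s = 12.5 h

12.5 h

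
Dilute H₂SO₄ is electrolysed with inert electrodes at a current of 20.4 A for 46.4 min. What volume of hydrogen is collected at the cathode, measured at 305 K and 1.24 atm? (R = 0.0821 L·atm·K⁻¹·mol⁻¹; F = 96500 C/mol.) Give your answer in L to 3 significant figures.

5.94 L

Q = 20.4 A × 2784 s = 56790 C
Moles of electrons = 56790 / 96500 = 0.5885 mol
2H⁺ + 2e⁻ → H₂, so n(H₂) = 0.5885 / 2 = 0.2943 mol
V = nRT/P = 0.2943 × 0.0821 × 305 / 1.24 = 5.943 L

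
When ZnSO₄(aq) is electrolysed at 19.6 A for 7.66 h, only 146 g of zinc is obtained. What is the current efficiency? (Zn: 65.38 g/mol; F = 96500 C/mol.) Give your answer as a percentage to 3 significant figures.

79.7%

Q = 19.6 × 27576 = 5.405×10^5 C
n(e⁻) = 5.405×10^5 / 96500 = 5.601 mol
Zn²⁺ + 2e⁻ → Zn, so theoretical n(Zn) = 2.801 mol → 183.1 g
Efficiency = 146 / 183.1 = 0.7974 = 79.7%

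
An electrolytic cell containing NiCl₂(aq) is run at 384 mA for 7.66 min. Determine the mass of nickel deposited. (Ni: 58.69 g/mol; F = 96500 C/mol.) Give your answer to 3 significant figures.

Charge passed = 0.384 × 459.6 = 176.5 C
n(e⁻) = 176.5 / 96500 = 0.001829 mol
Ni²⁺ + 2e⁻ → Ni, so n(Ni) = 0.001829 / 2 = 9.145×10^-4 mol
m = 9.145×10^-4 × 58.69 = 0.0537 g

0.0537 g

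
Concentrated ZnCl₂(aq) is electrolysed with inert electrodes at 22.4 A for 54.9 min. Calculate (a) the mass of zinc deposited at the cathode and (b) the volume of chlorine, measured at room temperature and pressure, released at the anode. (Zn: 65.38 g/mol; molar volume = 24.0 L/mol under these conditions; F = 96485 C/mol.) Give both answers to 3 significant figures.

25.0 g Zn; 9.18 L Cl₂

Q = 22.4 × 3294 = 73790 C; n(e⁻) = 73790 / 96485 = 0.7648 mol
Cathode: Zn²⁺ + 2e⁻ → Zn → n(Zn) = 0.7648/2 = 0.3824 mol → 25.0 g
Anode: 2Cl⁻ → Cl₂ + 2e⁻ → n(Cl₂) = 0.7648/2 = 0.3824 mol → 9.18 L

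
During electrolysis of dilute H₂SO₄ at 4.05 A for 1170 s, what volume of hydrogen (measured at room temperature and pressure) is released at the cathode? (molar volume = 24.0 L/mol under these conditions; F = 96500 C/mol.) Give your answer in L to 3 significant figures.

Charge passed = 4.05 × 1170 = 4739 C
n(e⁻) = Q/F = 4739/96500 = 0.04911 mol
2H⁺ + 2e⁻ → H₂, so n(H₂) = 0.04911 / 2 = 0.02456 mol
V = 0.02456 × 24.0 = 0.5894 L

0.589 L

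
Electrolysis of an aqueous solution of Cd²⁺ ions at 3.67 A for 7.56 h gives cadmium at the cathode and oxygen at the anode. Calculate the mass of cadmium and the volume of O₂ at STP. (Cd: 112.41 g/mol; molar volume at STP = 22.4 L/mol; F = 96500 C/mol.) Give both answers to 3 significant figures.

58.2 g Cd; 5.80 L O₂

Q = 3.67 × 27216 = 99880 C; n(e⁻) = 99880 / 96500 = 1.035 mol
Cathode: Cd²⁺ + 2e⁻ → Cd → n(Cd) = 1.035/2 = 0.5175 mol → 58.2 g
Anode: 2H₂O → O₂ + 4H⁺ + 4e⁻ → n(O₂) = 1.035/4 = 0.2588 mol → 5.80 L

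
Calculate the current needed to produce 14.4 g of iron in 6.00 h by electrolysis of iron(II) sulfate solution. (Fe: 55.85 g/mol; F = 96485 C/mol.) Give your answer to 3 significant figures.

n(Fe) = 14.4 / 55.85 = 0.2578 mol
Fe²⁺ + 2e⁻ → Fe, so n(e⁻) = 2 × 0.2578 = 0.5156 mol
Q = 0.5156 × 96485 = 49750 C
I = Q / t = 49750 / 21600 s = 2.30 A

2.30 A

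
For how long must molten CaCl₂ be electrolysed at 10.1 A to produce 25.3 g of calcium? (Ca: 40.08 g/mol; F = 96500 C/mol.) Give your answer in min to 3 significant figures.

n(Ca) = 25.3 / 40.08 = 0.6312 mol
Ca²⁺ + 2e⁻ → Ca, so n(e⁻) = 2 × 0.6312 = 1.262 mol
Q = 1.262 × 96500 = 1.218×10^5 C
t = Q / I = 1.218×10^5 / 10.1 = 12060 s = 201 min

201 min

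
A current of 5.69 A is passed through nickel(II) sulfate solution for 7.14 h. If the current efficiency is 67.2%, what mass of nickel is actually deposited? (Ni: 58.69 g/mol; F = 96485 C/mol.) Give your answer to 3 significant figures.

29.9 g

Q = 5.69 × 25704 = 1.463×10^5 C
n(e⁻) = 1.463×10^5 / 96485 = 1.516 mol
Ni²⁺ + 2e⁻ → Ni, so theoretical m(Ni) = 0.7580 × 58.69 = 44.49 g
Actual mass = 67.2% × 44.49 = 29.9 g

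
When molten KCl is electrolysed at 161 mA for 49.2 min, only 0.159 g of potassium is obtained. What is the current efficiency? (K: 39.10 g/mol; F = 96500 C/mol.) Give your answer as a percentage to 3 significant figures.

82.6%

Q = 0.161 × 2952 = 475.3 C
n(e⁻) = 475.3 / 96500 = 0.004925 mol
K⁺ + e⁻ → K, so theoretical n(K) = 0.004925 mol → 0.1926 g
Efficiency = 0.159 / 0.1926 = 0.8255 = 82.6%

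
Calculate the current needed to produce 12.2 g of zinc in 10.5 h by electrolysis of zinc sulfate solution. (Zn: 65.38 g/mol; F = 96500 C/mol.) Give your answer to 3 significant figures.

0.953 A

n(Zn) = 12.2 / 65.38 = 0.1866 mol
Zn²⁺ + 2e⁻ → Zn, so n(e⁻) = 2 × 0.1866 = 0.3732 mol
Q = 0.3732 × 96500 = 36010 C
I = Q / t = 36010 / 37800 s = 0.953 A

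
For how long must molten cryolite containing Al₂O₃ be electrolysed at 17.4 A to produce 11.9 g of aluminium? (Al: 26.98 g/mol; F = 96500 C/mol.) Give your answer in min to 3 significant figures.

n(Al) = 11.9 / 26.98 = 0.4411 mol
Al³⁺ + 3e⁻ → Al, so n(e⁻) = 3 × 0.4411 = 1.323 mol
Q = 1.323 × 96500 = 1.277×10^5 C
t = Q / I = 1.277×10^5 / 17.4 = 7339 s = 122 min

122 min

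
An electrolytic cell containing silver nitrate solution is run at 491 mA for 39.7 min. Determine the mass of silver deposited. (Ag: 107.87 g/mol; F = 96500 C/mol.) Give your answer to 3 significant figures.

1.31 g

Charge passed = 0.491 × 2382 = 1170 C
n(e⁻) = 1170 / 96500 = 0.01212 mol
Ag⁺ + e⁻ → Ag, so n(Ag) = 0.01212 mol
m = 0.01212 × 107.87 = 1.31 g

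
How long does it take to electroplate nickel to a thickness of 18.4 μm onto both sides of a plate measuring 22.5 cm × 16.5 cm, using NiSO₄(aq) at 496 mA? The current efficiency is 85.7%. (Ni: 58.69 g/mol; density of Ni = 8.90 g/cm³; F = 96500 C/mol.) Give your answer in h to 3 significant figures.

Plated area = 2 × 22.5 × 16.5 = 742.5 cm²
Volume = 742.5 × 18.4×10⁻⁴ cm = 1.366 cm³
m(Ni) = 1.366 × 8.90 = 12.16 g
n(Ni) = 12.16 / 58.69 = 0.2072 mol; n(e⁻) = 2 × 0.2072 = 0.4144 mol
Q = 0.4144 × 96500 / 0.857 = 46660 C
t = 46660 / 0.496 = 94070 s = 26.1 h

26.1 h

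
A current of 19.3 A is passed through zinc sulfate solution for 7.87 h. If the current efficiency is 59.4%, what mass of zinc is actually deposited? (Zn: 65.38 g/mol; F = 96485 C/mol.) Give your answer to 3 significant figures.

110 g

Q = 19.3 × 28332 = 5.468×10^5 C
n(e⁻) = 5.468×10^5 / 96485 = 5.667 mol
Zn²⁺ + 2e⁻ → Zn, so theoretical m(Zn) = 2.834 × 65.38 = 185.3 g
Actual mass = 59.4% × 185.3 = 110 g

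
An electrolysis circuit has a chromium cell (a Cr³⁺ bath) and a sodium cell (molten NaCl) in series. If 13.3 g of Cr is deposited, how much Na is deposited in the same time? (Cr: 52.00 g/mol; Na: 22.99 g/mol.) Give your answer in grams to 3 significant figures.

n(Cr) = 13.3 / 52.00 = 0.2558 mol
Cr³⁺ + 3e⁻ → Cr, so n(e⁻) = 3 × 0.2558 = 0.7674 mol
Same current for the same time ⇒ same n(e⁻) = 0.7674 mol in both cells.
Na⁺ + e⁻ → Na, so n(Na) = 0.7674 mol
m(Na) = 0.7674 × 22.99 = 17.6 g

17.6 g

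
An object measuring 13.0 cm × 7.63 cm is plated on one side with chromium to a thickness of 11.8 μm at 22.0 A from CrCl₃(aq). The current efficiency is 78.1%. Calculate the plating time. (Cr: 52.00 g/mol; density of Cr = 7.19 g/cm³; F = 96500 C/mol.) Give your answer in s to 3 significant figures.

Plated area = 13.0 × 7.63 = 99.19 cm²
Volume = 99.19 × 11.8×10⁻⁴ cm = 0.1170 cm³
m(Cr) = 0.1170 × 7.19 = 0.8412 g
n(Cr) = 0.8412 / 52.00 = 0.01618 mol; n(e⁻) = 3 × 0.01618 = 0.04854 mol
Q = 0.04854 × 96500 / 0.781 = 5998 C
t = 5998 / 22.0 = 272.6 s

273 s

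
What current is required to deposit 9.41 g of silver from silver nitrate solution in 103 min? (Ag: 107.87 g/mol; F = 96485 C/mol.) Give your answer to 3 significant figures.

n(Ag) = 9.41 / 107.87 = 0.08723 mol
Ag⁺ + e⁻ → Ag, so n(e⁻) = 0.08723 mol
Q = 0.08723 × 96485 = 8416 C
I = Q / t = 8416 / 6180 s = 1.36 A

1.36 A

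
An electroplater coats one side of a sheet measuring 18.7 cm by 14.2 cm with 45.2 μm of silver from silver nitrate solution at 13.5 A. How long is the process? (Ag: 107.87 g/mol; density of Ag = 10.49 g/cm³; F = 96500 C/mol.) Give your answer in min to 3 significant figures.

Plated area = 18.7 × 14.2 = 265.5 cm²
Volume = 265.5 × 45.2×10⁻⁴ cm = 1.200 cm³
m(Ag) = 1.200 × 10.49 = 12.59 g
n(Ag) = 12.59 / 107.87 = 0.1167 mol; n(e⁻) = 0.1167 mol
Q = 0.1167 × 96500 = 11260 C
t = 11260 / 13.5 = 834.1 s = 13.9 min

13.9 min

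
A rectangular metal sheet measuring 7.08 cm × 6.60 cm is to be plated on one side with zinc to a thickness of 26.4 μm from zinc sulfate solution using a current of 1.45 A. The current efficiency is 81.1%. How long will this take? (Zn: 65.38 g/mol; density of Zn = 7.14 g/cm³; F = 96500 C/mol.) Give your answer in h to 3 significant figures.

0.614 h

Plated area = 7.08 × 6.60 = 46.73 cm²
Volume = 46.73 × 26.4×10⁻⁴ cm = 0.1234 cm³
m(Zn) = 0.1234 × 7.14 = 0.8811 g
n(Zn) = 0.8811 / 65.38 = 0.01348 mol; n(e⁻) = 2 × 0.01348 = 0.02696 mol
Q = 0.02696 × 96500 / 0.811 = 3208 C
t = 3208 / 1.45 = 2212 s = 0.614 h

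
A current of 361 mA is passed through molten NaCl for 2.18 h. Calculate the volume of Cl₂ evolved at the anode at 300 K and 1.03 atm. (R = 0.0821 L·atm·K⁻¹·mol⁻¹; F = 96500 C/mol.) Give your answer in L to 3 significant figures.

0.351 L

Charge passed = 0.361 × 7848 = 2833 C
Moles of electrons = 2833 / 96500 = 0.02936 mol
2Cl⁻ → Cl₂ + 2e⁻, so n(Cl₂) = 0.02936 / 2 = 0.01468 mol
V = nRT/P = 0.01468 × 0.0821 × 300 / 1.03 = 0.3510 L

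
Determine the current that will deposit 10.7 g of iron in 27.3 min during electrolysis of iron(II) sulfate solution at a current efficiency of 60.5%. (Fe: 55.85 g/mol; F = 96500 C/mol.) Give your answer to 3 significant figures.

n(Fe) = 10.7 / 55.85 = 0.1916 mol
Fe²⁺ + 2e⁻ → Fe, so n(e⁻) = 2 × 0.1916 = 0.3832 mol
Q = 0.3832 × 96500 / 0.605 = 61120 C
I = Q / t = 61120 / 1638 s = 37.3 A

37.3 A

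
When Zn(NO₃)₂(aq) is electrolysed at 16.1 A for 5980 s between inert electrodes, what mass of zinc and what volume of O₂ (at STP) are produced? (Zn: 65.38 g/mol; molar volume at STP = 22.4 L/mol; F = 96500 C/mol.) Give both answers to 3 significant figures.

Q = 16.1 × 5980 = 96280 C; n(e⁻) = 96280 / 96500 = 0.9977 mol
Cathode: Zn²⁺ + 2e⁻ → Zn → n(Zn) = 0.9977/2 = 0.4989 mol → 32.6 g
Anode: 2H₂O → O₂ + 4H⁺ + 4e⁻ → n(O₂) = 0.9977/4 = 0.2494 mol → 5.59 L

32.6 g Zn; 5.59 L O₂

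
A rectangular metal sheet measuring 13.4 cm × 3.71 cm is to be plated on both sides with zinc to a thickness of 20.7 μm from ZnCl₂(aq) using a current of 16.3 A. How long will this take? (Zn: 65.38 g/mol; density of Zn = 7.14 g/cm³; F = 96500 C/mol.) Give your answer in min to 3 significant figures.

Plated area = 2 × 13.4 × 3.71 = 99.43 cm²
Volume = 99.43 × 20.7×10⁻⁴ cm = 0.2058 cm³
m(Zn) = 0.2058 × 7.14 = 1.469 g
n(Zn) = 1.469 / 65.38 = 0.02247 mol; n(e⁻) = 2 × 0.02247 = 0.04494 mol
Q = 0.04494 × 96500 = 4337 C
t = 4337 / 16.3 = 266.1 s = 4.44 min

4.44 min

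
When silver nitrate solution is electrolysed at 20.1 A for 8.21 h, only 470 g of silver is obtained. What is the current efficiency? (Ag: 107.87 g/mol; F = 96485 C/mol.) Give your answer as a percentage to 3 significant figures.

70.8%

Q = 20.1 × 29556 = 5.941×10^5 C
n(e⁻) = 5.941×10^5 / 96485 = 6.157 mol
Ag⁺ + e⁻ → Ag, so theoretical n(Ag) = 6.157 mol → 664.2 g
Efficiency = 470 / 664.2 = 0.7076 = 70.8%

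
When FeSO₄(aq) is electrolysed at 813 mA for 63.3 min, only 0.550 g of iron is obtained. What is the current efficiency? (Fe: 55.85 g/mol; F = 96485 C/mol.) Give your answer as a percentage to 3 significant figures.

61.5%

Q = 0.813 × 3798 = 3088 C
n(e⁻) = 3088 / 96485 = 0.03200 mol
Fe²⁺ + 2e⁻ → Fe, so theoretical n(Fe) = 0.01600 mol → 0.8936 g
Efficiency = 0.550 / 0.8936 = 0.6155 = 61.5%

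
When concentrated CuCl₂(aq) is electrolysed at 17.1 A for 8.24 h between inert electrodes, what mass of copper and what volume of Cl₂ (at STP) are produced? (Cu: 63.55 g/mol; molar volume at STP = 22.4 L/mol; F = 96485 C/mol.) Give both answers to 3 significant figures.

Q = 17.1 × 29664 = 5.073×10^5 C; n(e⁻) = 5.073×10^5 / 96485 = 5.258 mol
Cathode: Cu²⁺ + 2e⁻ → Cu → n(Cu) = 5.258/2 = 2.629 mol → 167 g
Anode: 2Cl⁻ → Cl₂ + 2e⁻ → n(Cl₂) = 5.258/2 = 2.629 mol → 58.9 L

167 g Cu; 58.9 L Cl₂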